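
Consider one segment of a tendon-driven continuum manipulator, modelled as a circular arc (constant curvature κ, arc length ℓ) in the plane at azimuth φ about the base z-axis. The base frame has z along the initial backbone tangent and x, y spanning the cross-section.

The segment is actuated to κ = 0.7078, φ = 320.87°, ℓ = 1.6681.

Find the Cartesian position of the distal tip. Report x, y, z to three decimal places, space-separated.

θ = κ·ℓ = 0.7078 × 1.6681 = 1.18068 rad
ρ = (1 − cos θ)/κ = (1 − 0.38029)/0.7078 = 0.87554
z = sin θ / κ = 0.92487/0.7078 = 1.30668
x = ρ cos φ = 0.87554 × cos(320.87°) = 0.67917
y = ρ sin φ = 0.87554 × sin(320.87°) = -0.55254

0.679 -0.553 1.307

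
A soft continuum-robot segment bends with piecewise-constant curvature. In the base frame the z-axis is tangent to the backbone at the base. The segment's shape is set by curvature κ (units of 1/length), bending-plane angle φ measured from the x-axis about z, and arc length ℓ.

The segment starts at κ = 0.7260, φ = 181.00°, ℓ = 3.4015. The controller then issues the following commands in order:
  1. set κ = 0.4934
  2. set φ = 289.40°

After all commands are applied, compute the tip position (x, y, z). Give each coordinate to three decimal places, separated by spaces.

0.745 -2.117 2.015

initial: κ=0.7260, φ=181.00°, ℓ=3.4015
cmd 1: set κ=0.4934 → (κ,φ,ℓ)=(0.4934,181.00°,3.4015) → tip=(-2.2439,-0.0392,2.0151)
cmd 2: set φ=289.40° → (κ,φ,ℓ)=(0.4934,289.40°,3.4015) → tip=(0.7454,-2.1168,2.0151)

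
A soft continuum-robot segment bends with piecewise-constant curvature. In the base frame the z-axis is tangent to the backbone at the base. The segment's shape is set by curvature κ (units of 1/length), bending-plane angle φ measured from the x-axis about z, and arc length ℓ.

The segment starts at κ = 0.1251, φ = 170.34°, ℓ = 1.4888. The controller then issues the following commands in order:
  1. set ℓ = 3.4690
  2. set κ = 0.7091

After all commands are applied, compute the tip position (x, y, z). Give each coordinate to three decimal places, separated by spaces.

-2.470 0.420 0.889

initial: κ=0.1251, φ=170.34°, ℓ=1.4888
cmd 1: set ℓ=3.4690 → (κ,φ,ℓ)=(0.1251,170.34°,3.4690) → tip=(-0.7305,0.1243,3.3611)
cmd 2: set κ=0.7091 → (κ,φ,ℓ)=(0.7091,170.34°,3.4690) → tip=(-2.4697,0.4204,0.8886)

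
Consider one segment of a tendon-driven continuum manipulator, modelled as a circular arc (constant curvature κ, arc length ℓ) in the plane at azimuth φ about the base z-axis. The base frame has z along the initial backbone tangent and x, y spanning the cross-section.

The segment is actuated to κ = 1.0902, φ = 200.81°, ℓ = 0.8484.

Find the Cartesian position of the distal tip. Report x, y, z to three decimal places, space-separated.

θ = κ·ℓ = 1.0902 × 0.8484 = 0.92493 rad
ρ = (1 − cos θ)/κ = (1 − 0.60189)/1.0902 = 0.36517
z = sin θ / κ = 0.79858/1.0902 = 0.73250
x = ρ cos φ = 0.36517 × cos(200.81°) = -0.34135
y = ρ sin φ = 0.36517 × sin(200.81°) = -0.12973

-0.341 -0.130 0.733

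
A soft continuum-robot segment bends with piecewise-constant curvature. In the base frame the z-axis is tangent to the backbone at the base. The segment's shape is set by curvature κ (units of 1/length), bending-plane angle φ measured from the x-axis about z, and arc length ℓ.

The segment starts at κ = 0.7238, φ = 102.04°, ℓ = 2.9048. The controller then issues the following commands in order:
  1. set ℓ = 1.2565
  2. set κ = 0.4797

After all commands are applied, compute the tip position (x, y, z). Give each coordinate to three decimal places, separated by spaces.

-0.077 0.359 1.182

initial: κ=0.7238, φ=102.04°, ℓ=2.9048
cmd 1: set ℓ=1.2565 → (κ,φ,ℓ)=(0.7238,102.04°,1.2565) → tip=(-0.1112,0.5213,1.0903)
cmd 2: set κ=0.4797 → (κ,φ,ℓ)=(0.4797,102.04°,1.2565) → tip=(-0.0766,0.3593,1.1818)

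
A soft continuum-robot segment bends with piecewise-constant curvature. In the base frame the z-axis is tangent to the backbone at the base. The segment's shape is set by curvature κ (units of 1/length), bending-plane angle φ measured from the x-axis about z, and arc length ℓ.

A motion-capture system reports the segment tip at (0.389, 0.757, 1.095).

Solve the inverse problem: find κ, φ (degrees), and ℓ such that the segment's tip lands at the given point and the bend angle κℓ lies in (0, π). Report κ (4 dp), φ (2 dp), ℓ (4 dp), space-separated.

ρ = √(x²+y²) = √(0.389² + 0.757²) = 0.85110
φ = atan2(y, x) mod 360° = atan2(0.757, 0.389) = 62.8027°
|p|² = ρ² + z² = 0.85110² + 1.095² = 1.92340
κ = 2ρ / |p|² = 2×0.85110 / 1.92340 = 0.88500
θ = 2·atan2(ρ, z) = 2·atan2(0.85110, 1.095) = 1.32144 rad
ℓ = θ/κ = 1.32144/0.88500 = 1.49316

0.8850 62.80 1.4932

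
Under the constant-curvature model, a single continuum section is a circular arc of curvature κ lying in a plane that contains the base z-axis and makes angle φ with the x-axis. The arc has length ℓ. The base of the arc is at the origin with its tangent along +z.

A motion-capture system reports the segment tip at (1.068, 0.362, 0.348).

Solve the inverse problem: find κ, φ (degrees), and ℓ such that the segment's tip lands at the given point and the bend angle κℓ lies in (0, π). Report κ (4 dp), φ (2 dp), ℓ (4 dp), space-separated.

1.6193 18.72 1.5704

ρ = √(x²+y²) = √(1.068² + 0.362²) = 1.12768
φ = atan2(y, x) mod 360° = atan2(0.362, 1.068) = 18.7242°
|p|² = ρ² + z² = 1.12768² + 0.348² = 1.39277
κ = 2ρ / |p|² = 2×1.12768 / 1.39277 = 1.61934
θ = 2·atan2(ρ, z) = 2·atan2(1.12768, 0.348) = 2.54294 rad
ℓ = θ/κ = 2.54294/1.61934 = 1.57036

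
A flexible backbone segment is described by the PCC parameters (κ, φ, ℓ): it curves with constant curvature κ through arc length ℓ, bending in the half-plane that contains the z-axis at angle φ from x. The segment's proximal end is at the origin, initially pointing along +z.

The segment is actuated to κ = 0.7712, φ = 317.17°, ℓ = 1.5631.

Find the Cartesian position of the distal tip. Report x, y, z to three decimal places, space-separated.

0.611 -0.567 1.211

θ = κ·ℓ = 0.7712 × 1.5631 = 1.20546 rad
ρ = (1 − cos θ)/κ = (1 − 0.35726)/0.7712 = 0.83343
z = sin θ / κ = 0.93400/0.7712 = 1.21111
x = ρ cos φ = 0.83343 × cos(317.17°) = 0.61121
y = ρ sin φ = 0.83343 × sin(317.17°) = -0.56659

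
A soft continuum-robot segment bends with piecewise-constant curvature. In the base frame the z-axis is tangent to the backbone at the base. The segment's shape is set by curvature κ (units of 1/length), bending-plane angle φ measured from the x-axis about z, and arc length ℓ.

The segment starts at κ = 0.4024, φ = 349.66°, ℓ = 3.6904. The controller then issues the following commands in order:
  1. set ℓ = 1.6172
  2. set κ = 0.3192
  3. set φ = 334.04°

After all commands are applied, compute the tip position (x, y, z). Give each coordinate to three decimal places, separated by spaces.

initial: κ=0.4024, φ=349.66°, ℓ=3.6904
cmd 1: set ℓ=1.6172 → (κ,φ,ℓ)=(0.4024,349.66°,1.6172) → tip=(0.4996,-0.0912,1.5054)
cmd 2: set κ=0.3192 → (κ,φ,ℓ)=(0.3192,349.66°,1.6172) → tip=(0.4016,-0.0733,1.5463)
cmd 3: set φ=334.04° → (κ,φ,ℓ)=(0.3192,334.04°,1.6172) → tip=(0.3670,-0.1787,1.5463)

0.367 -0.179 1.546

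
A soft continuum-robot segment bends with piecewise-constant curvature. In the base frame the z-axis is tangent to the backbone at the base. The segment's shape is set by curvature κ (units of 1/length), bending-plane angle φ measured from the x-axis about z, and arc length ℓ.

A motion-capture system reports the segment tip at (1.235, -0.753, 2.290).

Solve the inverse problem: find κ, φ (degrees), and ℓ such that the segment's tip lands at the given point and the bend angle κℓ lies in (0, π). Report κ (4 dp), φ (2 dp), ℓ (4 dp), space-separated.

ρ = √(x²+y²) = √(1.235² + -0.753²) = 1.44646
φ = atan2(y, x) mod 360° = atan2(-0.753, 1.235) = 328.6286°
|p|² = ρ² + z² = 1.44646² + 2.290² = 7.33633
κ = 2ρ / |p|² = 2×1.44646 / 7.33633 = 0.39433
θ = 2·atan2(ρ, z) = 2·atan2(1.44646, 2.290) = 1.12672 rad
ℓ = θ/κ = 1.12672/0.39433 = 2.85733

0.3943 328.63 2.8573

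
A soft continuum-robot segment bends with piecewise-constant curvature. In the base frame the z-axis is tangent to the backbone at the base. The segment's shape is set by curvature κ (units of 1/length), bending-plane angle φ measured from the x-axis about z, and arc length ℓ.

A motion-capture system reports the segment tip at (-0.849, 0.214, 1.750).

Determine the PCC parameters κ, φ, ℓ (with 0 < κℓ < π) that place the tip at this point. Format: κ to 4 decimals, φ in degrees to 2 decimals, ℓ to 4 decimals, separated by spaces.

0.4573 165.85 2.0288

ρ = √(x²+y²) = √(-0.849² + 0.214²) = 0.87556
φ = atan2(y, x) mod 360° = atan2(0.214, -0.849) = 165.8527°
|p|² = ρ² + z² = 0.87556² + 1.750² = 3.82910
κ = 2ρ / |p|² = 2×0.87556 / 3.82910 = 0.45732
θ = 2·atan2(ρ, z) = 2·atan2(0.87556, 1.750) = 0.92780 rad
ℓ = θ/κ = 0.92780/0.45732 = 2.02880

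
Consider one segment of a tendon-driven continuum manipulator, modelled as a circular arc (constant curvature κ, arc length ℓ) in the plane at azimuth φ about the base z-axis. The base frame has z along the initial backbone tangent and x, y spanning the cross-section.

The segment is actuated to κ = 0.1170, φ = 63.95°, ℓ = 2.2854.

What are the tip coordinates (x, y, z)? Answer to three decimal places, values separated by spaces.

0.133 0.273 2.258

θ = κ·ℓ = 0.1170 × 2.2854 = 0.26739 rad
ρ = (1 − cos θ)/κ = (1 − 0.96446)/0.1170 = 0.30373
z = sin θ / κ = 0.26422/0.1170 = 2.25826
x = ρ cos φ = 0.30373 × cos(63.95°) = 0.13339
y = ρ sin φ = 0.30373 × sin(63.95°) = 0.27288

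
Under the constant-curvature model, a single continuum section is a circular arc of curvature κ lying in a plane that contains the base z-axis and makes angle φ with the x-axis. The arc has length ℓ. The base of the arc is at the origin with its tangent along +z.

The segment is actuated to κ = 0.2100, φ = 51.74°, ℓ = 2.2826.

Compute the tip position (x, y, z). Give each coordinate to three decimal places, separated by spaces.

0.332 0.421 2.196

θ = κ·ℓ = 0.2100 × 2.2826 = 0.47935 rad
ρ = (1 − cos θ)/κ = (1 − 0.88730)/0.2100 = 0.53668
z = sin θ / κ = 0.46120/0.2100 = 2.19619
x = ρ cos φ = 0.53668 × cos(51.74°) = 0.33233
y = ρ sin φ = 0.53668 × sin(51.74°) = 0.42141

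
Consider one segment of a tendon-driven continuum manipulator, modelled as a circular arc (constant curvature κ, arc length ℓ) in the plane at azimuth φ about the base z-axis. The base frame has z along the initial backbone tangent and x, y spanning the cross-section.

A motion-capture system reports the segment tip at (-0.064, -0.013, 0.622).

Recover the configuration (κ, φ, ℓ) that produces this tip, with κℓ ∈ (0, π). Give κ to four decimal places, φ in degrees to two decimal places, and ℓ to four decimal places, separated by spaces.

ρ = √(x²+y²) = √(-0.064² + -0.013²) = 0.06531
φ = atan2(y, x) mod 360° = atan2(-0.013, -0.064) = 191.4820°
|p|² = ρ² + z² = 0.06531² + 0.622² = 0.39115
κ = 2ρ / |p|² = 2×0.06531 / 0.39115 = 0.33392
θ = 2·atan2(ρ, z) = 2·atan2(0.06531, 0.622) = 0.20922 rad
ℓ = θ/κ = 0.20922/0.33392 = 0.62656

0.3339 191.48 0.6266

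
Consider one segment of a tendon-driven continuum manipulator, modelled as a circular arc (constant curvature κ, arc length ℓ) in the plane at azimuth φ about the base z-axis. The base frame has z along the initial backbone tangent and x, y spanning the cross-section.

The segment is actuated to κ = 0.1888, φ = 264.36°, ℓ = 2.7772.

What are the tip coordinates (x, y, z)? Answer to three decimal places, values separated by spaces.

-0.070 -0.708 2.652

θ = κ·ℓ = 0.1888 × 2.7772 = 0.52434 rad
ρ = (1 − cos θ)/κ = (1 − 0.86566)/0.1888 = 0.71156
z = sin θ / κ = 0.50064/0.1888 = 2.65168
x = ρ cos φ = 0.71156 × cos(264.36°) = -0.06993
y = ρ sin φ = 0.71156 × sin(264.36°) = -0.70812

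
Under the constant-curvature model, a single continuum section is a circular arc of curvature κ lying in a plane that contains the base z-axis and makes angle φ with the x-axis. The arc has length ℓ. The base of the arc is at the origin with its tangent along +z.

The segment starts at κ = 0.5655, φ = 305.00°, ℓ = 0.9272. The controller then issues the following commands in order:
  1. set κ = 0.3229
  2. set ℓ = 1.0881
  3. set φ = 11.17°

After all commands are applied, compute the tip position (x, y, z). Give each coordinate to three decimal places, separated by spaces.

0.186 0.037 1.066

initial: κ=0.5655, φ=305.00°, ℓ=0.9272
cmd 1: set κ=0.3229 → (κ,φ,ℓ)=(0.3229,305.00°,0.9272) → tip=(0.0790,-0.1129,0.9134)
cmd 2: set ℓ=1.0881 → (κ,φ,ℓ)=(0.3229,305.00°,1.0881) → tip=(0.1085,-0.1550,1.0659)
cmd 3: set φ=11.17° → (κ,φ,ℓ)=(0.3229,11.17°,1.0881) → tip=(0.1856,0.0367,1.0659)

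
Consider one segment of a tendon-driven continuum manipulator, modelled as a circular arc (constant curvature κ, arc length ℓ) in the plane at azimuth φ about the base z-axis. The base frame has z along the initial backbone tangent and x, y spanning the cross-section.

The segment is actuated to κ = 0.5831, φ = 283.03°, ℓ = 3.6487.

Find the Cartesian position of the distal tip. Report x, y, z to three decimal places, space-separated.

0.591 -2.554 1.456

θ = κ·ℓ = 0.5831 × 3.6487 = 2.12756 rad
ρ = (1 − cos θ)/κ = (1 − -0.52844)/0.5831 = 2.62123
z = sin θ / κ = 0.84897/0.5831 = 1.45596
x = ρ cos φ = 2.62123 × cos(283.03°) = 0.59099
y = ρ sin φ = 2.62123 × sin(283.03°) = -2.55374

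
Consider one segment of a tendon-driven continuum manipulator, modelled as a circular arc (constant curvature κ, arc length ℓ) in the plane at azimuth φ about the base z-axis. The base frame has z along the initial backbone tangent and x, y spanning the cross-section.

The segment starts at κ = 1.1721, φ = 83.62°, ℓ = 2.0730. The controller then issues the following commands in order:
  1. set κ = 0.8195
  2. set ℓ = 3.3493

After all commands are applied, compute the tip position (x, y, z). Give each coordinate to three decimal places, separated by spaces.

initial: κ=1.1721, φ=83.62°, ℓ=2.0730
cmd 1: set κ=0.8195 → (κ,φ,ℓ)=(0.8195,83.62°,2.0730) → tip=(0.1529,1.3675,1.2103)
cmd 2: set ℓ=3.3493 → (κ,φ,ℓ)=(0.8195,83.62°,3.3493) → tip=(0.2607,2.3312,0.4716)

0.261 2.331 0.472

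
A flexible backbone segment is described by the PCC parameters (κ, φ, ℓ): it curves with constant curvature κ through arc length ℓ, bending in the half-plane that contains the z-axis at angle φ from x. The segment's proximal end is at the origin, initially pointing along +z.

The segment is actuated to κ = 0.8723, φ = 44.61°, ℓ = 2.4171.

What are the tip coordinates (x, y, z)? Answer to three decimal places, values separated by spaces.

θ = κ·ℓ = 0.8723 × 2.4171 = 2.10844 rad
ρ = (1 − cos θ)/κ = (1 − -0.51211)/0.8723 = 1.73348
z = sin θ / κ = 0.85892/0.8723 = 0.98466
x = ρ cos φ = 1.73348 × cos(44.61°) = 1.23407
y = ρ sin φ = 1.73348 × sin(44.61°) = 1.21738

1.234 1.217 0.985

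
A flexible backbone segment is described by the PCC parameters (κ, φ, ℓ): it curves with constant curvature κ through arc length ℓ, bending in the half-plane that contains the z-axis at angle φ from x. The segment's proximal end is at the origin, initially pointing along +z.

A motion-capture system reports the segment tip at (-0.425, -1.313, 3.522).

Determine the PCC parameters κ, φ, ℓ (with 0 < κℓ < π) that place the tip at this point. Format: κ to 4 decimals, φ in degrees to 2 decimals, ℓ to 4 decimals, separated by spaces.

ρ = √(x²+y²) = √(-0.425² + -1.313²) = 1.38007
φ = atan2(y, x) mod 360° = atan2(-1.313, -0.425) = 252.0639°
|p|² = ρ² + z² = 1.38007² + 3.522² = 14.30908
κ = 2ρ / |p|² = 2×1.38007 / 14.30908 = 0.19289
θ = 2·atan2(ρ, z) = 2·atan2(1.38007, 3.522) = 0.74691 rad
ℓ = θ/κ = 0.74691/0.19289 = 3.87211

0.1929 252.06 3.8721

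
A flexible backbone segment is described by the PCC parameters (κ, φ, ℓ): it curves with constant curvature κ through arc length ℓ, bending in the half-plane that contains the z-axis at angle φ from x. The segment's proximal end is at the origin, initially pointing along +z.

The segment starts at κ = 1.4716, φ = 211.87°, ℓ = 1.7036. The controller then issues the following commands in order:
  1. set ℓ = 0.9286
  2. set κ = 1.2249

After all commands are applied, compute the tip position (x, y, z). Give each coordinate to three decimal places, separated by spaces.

-0.402 -0.250 0.741

initial: κ=1.4716, φ=211.87°, ℓ=1.7036
cmd 1: set ℓ=0.9286 → (κ,φ,ℓ)=(1.4716,211.87°,0.9286) → tip=(-0.4600,-0.2860,0.6654)
cmd 2: set κ=1.2249 → (κ,φ,ℓ)=(1.2249,211.87°,0.9286) → tip=(-0.4022,-0.2500,0.7409)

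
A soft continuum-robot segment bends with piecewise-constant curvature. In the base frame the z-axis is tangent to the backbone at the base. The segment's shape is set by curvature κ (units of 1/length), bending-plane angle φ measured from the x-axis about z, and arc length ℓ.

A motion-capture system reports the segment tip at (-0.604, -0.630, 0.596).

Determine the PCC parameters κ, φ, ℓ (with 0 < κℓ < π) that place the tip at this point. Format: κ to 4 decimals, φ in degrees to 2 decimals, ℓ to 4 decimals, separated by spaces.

1.5628 226.21 1.2435

ρ = √(x²+y²) = √(-0.604² + -0.630²) = 0.87276
φ = atan2(y, x) mod 360° = atan2(-0.630, -0.604) = 226.2070°
|p|² = ρ² + z² = 0.87276² + 0.596² = 1.11693
κ = 2ρ / |p|² = 2×0.87276 / 1.11693 = 1.56279
θ = 2·atan2(ρ, z) = 2·atan2(0.87276, 0.596) = 1.94329 rad
ℓ = θ/κ = 1.94329/1.56279 = 1.24348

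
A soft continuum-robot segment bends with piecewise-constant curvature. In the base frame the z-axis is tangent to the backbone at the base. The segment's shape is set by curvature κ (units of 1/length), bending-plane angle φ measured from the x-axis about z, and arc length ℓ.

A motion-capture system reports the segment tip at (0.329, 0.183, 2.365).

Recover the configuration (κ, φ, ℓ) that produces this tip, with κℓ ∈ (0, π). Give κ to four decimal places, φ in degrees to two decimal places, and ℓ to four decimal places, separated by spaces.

ρ = √(x²+y²) = √(0.329² + 0.183²) = 0.37647
φ = atan2(y, x) mod 360° = atan2(0.183, 0.329) = 29.0842°
|p|² = ρ² + z² = 0.37647² + 2.365² = 5.73496
κ = 2ρ / |p|² = 2×0.37647 / 5.73496 = 0.13129
θ = 2·atan2(ρ, z) = 2·atan2(0.37647, 2.365) = 0.31572 rad
ℓ = θ/κ = 0.31572/0.13129 = 2.40475

0.1313 29.08 2.4048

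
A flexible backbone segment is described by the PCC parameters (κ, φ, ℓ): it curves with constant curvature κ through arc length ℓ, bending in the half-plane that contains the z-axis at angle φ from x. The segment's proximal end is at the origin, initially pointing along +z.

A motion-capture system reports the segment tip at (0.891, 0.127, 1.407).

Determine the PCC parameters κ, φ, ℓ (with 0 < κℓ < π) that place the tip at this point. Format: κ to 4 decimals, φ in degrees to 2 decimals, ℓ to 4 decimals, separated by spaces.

ρ = √(x²+y²) = √(0.891² + 0.127²) = 0.90001
φ = atan2(y, x) mod 360° = atan2(0.127, 0.891) = 8.1121°
|p|² = ρ² + z² = 0.90001² + 1.407² = 2.78966
κ = 2ρ / |p|² = 2×0.90001 / 2.78966 = 0.64524
θ = 2·atan2(ρ, z) = 2·atan2(0.90001, 1.407) = 1.13815 rad
ℓ = θ/κ = 1.13815/0.64524 = 1.76390

0.6452 8.11 1.7639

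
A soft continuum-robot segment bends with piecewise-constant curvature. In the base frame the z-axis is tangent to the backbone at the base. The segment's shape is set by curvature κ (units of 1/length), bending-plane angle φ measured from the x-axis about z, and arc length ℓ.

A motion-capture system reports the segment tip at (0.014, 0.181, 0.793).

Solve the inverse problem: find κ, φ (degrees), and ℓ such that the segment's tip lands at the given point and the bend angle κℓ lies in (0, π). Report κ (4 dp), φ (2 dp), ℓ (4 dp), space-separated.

0.5486 85.58 0.8204

ρ = √(x²+y²) = √(0.014² + 0.181²) = 0.18154
φ = atan2(y, x) mod 360° = atan2(0.181, 0.014) = 85.5771°
|p|² = ρ² + z² = 0.18154² + 0.793² = 0.66181
κ = 2ρ / |p|² = 2×0.18154 / 0.66181 = 0.54862
θ = 2·atan2(ρ, z) = 2·atan2(0.18154, 0.793) = 0.45010 rad
ℓ = θ/κ = 0.45010/0.54862 = 0.82042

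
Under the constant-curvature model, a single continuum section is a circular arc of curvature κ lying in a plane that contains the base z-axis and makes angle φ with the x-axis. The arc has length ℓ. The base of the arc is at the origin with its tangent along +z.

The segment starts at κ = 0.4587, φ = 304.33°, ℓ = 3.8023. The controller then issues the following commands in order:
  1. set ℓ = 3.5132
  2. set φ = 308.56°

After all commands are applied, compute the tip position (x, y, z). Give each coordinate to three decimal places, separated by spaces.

1.414 -1.774 2.178

initial: κ=0.4587, φ=304.33°, ℓ=3.8023
cmd 1: set ℓ=3.5132 → (κ,φ,ℓ)=(0.4587,304.33°,3.5132) → tip=(1.2795,-1.8736,2.1783)
cmd 2: set φ=308.56° → (κ,φ,ℓ)=(0.4587,308.56°,3.5132) → tip=(1.4142,-1.7741,2.1783)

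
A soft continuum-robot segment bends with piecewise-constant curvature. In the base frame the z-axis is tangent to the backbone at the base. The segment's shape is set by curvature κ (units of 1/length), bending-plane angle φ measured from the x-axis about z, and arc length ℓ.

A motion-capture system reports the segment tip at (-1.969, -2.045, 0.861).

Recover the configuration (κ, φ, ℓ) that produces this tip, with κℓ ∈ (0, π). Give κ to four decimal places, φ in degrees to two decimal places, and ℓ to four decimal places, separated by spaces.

0.6452 226.08 3.9566

ρ = √(x²+y²) = √(-1.969² + -2.045²) = 2.83884
φ = atan2(y, x) mod 360° = atan2(-2.045, -1.969) = 226.0847°
|p|² = ρ² + z² = 2.83884² + 0.861² = 8.80031
κ = 2ρ / |p|² = 2×2.83884 / 8.80031 = 0.64517
θ = 2·atan2(ρ, z) = 2·atan2(2.83884, 0.861) = 2.55264 rad
ℓ = θ/κ = 2.55264/0.64517 = 3.95656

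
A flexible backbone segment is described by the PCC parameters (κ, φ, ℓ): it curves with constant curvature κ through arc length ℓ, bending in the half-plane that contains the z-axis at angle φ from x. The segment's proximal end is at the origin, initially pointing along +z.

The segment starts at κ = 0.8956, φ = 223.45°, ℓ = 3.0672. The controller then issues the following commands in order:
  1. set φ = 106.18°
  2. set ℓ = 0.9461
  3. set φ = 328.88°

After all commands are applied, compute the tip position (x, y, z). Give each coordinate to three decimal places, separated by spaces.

0.323 -0.195 0.837

initial: κ=0.8956, φ=223.45°, ℓ=3.0672
cmd 1: set φ=106.18° → (κ,φ,ℓ)=(0.8956,106.18°,3.0672) → tip=(-0.5984,2.0623,0.4293)
cmd 2: set ℓ=0.9461 → (κ,φ,ℓ)=(0.8956,106.18°,0.9461) → tip=(-0.1052,0.3625,0.8369)
cmd 3: set φ=328.88° → (κ,φ,ℓ)=(0.8956,328.88°,0.9461) → tip=(0.3231,-0.1951,0.8369)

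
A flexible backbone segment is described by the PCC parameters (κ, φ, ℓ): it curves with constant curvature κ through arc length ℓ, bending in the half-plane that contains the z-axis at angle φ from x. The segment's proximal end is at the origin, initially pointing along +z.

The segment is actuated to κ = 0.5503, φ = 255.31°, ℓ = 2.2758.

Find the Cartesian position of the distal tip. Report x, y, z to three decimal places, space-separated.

-0.317 -1.207 1.726

θ = κ·ℓ = 0.5503 × 2.2758 = 1.25237 rad
ρ = (1 − cos θ)/κ = (1 − 0.31307)/0.5503 = 1.24828
z = sin θ / κ = 0.94973/0.5503 = 1.72584
x = ρ cos φ = 1.24828 × cos(255.31°) = -0.31655
y = ρ sin φ = 1.24828 × sin(255.31°) = -1.20748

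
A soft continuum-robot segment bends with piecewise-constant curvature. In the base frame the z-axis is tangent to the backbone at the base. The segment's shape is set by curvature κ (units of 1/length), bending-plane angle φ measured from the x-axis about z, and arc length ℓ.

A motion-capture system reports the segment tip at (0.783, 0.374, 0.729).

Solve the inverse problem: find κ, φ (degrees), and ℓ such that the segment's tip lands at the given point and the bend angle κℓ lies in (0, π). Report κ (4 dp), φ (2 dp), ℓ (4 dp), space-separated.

ρ = √(x²+y²) = √(0.783² + 0.374²) = 0.86774
φ = atan2(y, x) mod 360° = atan2(0.374, 0.783) = 25.5315°
|p|² = ρ² + z² = 0.86774² + 0.729² = 1.28441
κ = 2ρ / |p|² = 2×0.86774 / 1.28441 = 1.35119
θ = 2·atan2(ρ, z) = 2·atan2(0.86774, 0.729) = 1.74413 rad
ℓ = θ/κ = 1.74413/1.35119 = 1.29082

1.3512 25.53 1.2908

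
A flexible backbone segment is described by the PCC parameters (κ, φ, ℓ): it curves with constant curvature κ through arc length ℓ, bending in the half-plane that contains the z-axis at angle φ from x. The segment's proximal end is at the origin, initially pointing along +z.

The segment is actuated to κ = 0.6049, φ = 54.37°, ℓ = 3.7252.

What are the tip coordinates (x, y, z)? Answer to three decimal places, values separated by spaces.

1.571 2.191 1.283

θ = κ·ℓ = 0.6049 × 3.7252 = 2.25337 rad
ρ = (1 − cos θ)/κ = (1 − -0.63079)/0.6049 = 2.69597
z = sin θ / κ = 0.77595/0.6049 = 1.28277
x = ρ cos φ = 2.69597 × cos(54.37°) = 1.57054
y = ρ sin φ = 2.69597 × sin(54.37°) = 2.19128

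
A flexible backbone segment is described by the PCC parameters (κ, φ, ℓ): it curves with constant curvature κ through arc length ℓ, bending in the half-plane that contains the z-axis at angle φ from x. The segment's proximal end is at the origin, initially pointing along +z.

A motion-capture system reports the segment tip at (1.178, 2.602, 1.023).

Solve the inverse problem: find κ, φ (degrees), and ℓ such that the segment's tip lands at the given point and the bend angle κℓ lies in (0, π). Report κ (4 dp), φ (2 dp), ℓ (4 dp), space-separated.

ρ = √(x²+y²) = √(1.178² + 2.602²) = 2.85624
φ = atan2(y, x) mod 360° = atan2(2.602, 1.178) = 65.6424°
|p|² = ρ² + z² = 2.85624² + 1.023² = 9.20462
κ = 2ρ / |p|² = 2×2.85624 / 9.20462 = 0.62061
θ = 2·atan2(ρ, z) = 2·atan2(2.85624, 1.023) = 2.45373 rad
ℓ = θ/κ = 2.45373/0.62061 = 3.95375

0.6206 65.64 3.9537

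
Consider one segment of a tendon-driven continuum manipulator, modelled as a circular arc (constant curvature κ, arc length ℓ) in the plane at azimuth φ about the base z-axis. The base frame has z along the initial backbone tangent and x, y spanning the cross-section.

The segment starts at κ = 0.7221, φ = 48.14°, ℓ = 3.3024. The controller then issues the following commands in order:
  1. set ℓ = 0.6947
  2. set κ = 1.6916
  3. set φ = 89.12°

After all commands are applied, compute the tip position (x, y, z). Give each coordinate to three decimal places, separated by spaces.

0.006 0.363 0.545

initial: κ=0.7221, φ=48.14°, ℓ=3.3024
cmd 1: set ℓ=0.6947 → (κ,φ,ℓ)=(0.7221,48.14°,0.6947) → tip=(0.1139,0.1271,0.6659)
cmd 2: set κ=1.6916 → (κ,φ,ℓ)=(1.6916,48.14°,0.6947) → tip=(0.2425,0.2706,0.5455)
cmd 3: set φ=89.12° → (κ,φ,ℓ)=(1.6916,89.12°,0.6947) → tip=(0.0056,0.3633,0.5455)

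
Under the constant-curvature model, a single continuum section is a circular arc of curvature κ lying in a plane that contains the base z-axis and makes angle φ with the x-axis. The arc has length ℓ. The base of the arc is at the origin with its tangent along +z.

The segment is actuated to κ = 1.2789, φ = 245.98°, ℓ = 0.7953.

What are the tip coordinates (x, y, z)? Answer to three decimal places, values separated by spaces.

θ = κ·ℓ = 1.2789 × 0.7953 = 1.01711 rad
ρ = (1 − cos θ)/κ = (1 − 0.52583)/1.2789 = 0.37077
z = sin θ / κ = 0.85059/1.2789 = 0.66510
x = ρ cos φ = 0.37077 × cos(245.98°) = -0.15092
y = ρ sin φ = 0.37077 × sin(245.98°) = -0.33866

-0.151 -0.339 0.665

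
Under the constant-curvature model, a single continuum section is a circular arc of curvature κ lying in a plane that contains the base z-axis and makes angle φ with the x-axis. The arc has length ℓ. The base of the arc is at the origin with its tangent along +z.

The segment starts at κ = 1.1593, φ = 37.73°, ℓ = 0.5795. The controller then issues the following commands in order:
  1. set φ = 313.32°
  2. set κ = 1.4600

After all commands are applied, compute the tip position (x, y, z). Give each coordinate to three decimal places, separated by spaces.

initial: κ=1.1593, φ=37.73°, ℓ=0.5795
cmd 1: set φ=313.32° → (κ,φ,ℓ)=(1.1593,313.32°,0.5795) → tip=(0.1286,-0.1364,0.5369)
cmd 2: set κ=1.4600 → (κ,φ,ℓ)=(1.4600,313.32°,0.5795) → tip=(0.1584,-0.1680,0.5128)

0.158 -0.168 0.513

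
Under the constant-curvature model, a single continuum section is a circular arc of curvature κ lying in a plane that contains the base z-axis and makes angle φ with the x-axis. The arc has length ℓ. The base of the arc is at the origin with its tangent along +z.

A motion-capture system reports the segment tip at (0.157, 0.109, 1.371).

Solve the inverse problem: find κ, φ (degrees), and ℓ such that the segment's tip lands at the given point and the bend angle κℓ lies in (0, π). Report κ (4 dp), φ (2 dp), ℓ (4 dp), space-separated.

ρ = √(x²+y²) = √(0.157² + 0.109²) = 0.19113
φ = atan2(y, x) mod 360° = atan2(0.109, 0.157) = 34.7710°
|p|² = ρ² + z² = 0.19113² + 1.371² = 1.91617
κ = 2ρ / |p|² = 2×0.19113 / 1.91617 = 0.19949
θ = 2·atan2(ρ, z) = 2·atan2(0.19113, 1.371) = 0.27703 rad
ℓ = θ/κ = 0.27703/0.19949 = 1.38869

0.1995 34.77 1.3887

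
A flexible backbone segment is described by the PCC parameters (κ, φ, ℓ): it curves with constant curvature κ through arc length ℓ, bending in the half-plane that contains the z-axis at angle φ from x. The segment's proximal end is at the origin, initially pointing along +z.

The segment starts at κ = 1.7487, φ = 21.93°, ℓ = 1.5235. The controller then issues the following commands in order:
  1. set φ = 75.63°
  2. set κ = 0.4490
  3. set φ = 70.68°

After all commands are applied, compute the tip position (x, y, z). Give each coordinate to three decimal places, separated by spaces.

initial: κ=1.7487, φ=21.93°, ℓ=1.5235
cmd 1: set φ=75.63° → (κ,φ,ℓ)=(1.7487,75.63°,1.5235) → tip=(0.2680,1.0460,0.2628)
cmd 2: set κ=0.4490 → (κ,φ,ℓ)=(0.4490,75.63°,1.5235) → tip=(0.1244,0.4854,1.4074)
cmd 3: set φ=70.68° → (κ,φ,ℓ)=(0.4490,70.68°,1.5235) → tip=(0.1658,0.4729,1.4074)

0.166 0.473 1.407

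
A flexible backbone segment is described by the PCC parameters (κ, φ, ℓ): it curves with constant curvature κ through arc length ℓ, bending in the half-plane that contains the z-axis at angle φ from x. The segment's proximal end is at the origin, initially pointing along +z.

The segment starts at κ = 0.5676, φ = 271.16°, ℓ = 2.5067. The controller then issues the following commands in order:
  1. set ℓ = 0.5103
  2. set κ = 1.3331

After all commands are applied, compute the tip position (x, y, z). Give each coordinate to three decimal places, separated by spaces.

0.003 -0.167 0.472

initial: κ=0.5676, φ=271.16°, ℓ=2.5067
cmd 1: set ℓ=0.5103 → (κ,φ,ℓ)=(0.5676,271.16°,0.5103) → tip=(0.0015,-0.0734,0.5032)
cmd 2: set κ=1.3331 → (κ,φ,ℓ)=(1.3331,271.16°,0.5103) → tip=(0.0034,-0.1669,0.4718)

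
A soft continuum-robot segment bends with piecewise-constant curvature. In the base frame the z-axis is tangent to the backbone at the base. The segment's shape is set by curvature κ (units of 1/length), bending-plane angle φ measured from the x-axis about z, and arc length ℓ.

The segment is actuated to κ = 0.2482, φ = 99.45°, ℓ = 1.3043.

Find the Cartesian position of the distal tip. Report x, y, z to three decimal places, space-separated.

θ = κ·ℓ = 0.2482 × 1.3043 = 0.32373 rad
ρ = (1 − cos θ)/κ = (1 − 0.94806)/0.2482 = 0.20928
z = sin θ / κ = 0.31810/0.2482 = 1.28164
x = ρ cos φ = 0.20928 × cos(99.45°) = -0.03436
y = ρ sin φ = 0.20928 × sin(99.45°) = 0.20644

-0.034 0.206 1.282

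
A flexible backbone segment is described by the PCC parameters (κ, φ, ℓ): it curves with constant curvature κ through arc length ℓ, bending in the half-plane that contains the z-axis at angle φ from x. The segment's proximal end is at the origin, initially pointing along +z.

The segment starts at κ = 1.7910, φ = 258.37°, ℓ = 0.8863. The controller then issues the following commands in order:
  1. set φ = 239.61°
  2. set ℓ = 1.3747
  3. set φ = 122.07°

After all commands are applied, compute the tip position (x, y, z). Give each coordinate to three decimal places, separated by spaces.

-0.527 0.841 0.351

initial: κ=1.7910, φ=258.37°, ℓ=0.8863
cmd 1: set φ=239.61° → (κ,φ,ℓ)=(1.7910,239.61°,0.8863) → tip=(-0.2871,-0.4896,0.5583)
cmd 2: set ℓ=1.3747 → (κ,φ,ℓ)=(1.7910,239.61°,1.3747) → tip=(-0.5022,-0.8563,0.3509)
cmd 3: set φ=122.07° → (κ,φ,ℓ)=(1.7910,122.07°,1.3747) → tip=(-0.5271,0.8412,0.3509)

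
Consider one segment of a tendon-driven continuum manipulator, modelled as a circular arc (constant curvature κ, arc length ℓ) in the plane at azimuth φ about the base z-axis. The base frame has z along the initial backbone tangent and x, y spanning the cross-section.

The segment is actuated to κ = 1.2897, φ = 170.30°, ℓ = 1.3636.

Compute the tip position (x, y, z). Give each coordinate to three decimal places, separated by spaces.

-0.907 0.155 0.762

θ = κ·ℓ = 1.2897 × 1.3636 = 1.75863 rad
ρ = (1 − cos θ)/κ = (1 − -0.18674)/1.2897 = 0.92016
z = sin θ / κ = 0.98241/1.2897 = 0.76174
x = ρ cos φ = 0.92016 × cos(170.30°) = -0.90701
y = ρ sin φ = 0.92016 × sin(170.30°) = 0.15504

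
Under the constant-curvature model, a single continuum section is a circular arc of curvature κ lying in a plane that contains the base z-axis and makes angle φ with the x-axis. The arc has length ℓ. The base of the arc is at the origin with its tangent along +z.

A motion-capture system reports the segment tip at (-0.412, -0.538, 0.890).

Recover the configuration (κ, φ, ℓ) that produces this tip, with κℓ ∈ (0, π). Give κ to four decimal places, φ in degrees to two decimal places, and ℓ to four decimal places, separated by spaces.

ρ = √(x²+y²) = √(-0.412² + -0.538²) = 0.67763
φ = atan2(y, x) mod 360° = atan2(-0.538, -0.412) = 232.5551°
|p|² = ρ² + z² = 0.67763² + 0.890² = 1.25129
κ = 2ρ / |p|² = 2×0.67763 / 1.25129 = 1.08310
θ = 2·atan2(ρ, z) = 2·atan2(0.67763, 0.890) = 1.30150 rad
ℓ = θ/κ = 1.30150/1.08310 = 1.20164

1.0831 232.56 1.2016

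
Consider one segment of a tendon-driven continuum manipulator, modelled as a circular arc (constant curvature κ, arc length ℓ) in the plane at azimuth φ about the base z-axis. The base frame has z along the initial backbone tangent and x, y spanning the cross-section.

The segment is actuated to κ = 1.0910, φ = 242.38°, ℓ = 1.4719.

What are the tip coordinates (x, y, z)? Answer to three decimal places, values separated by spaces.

θ = κ·ℓ = 1.0910 × 1.4719 = 1.60584 rad
ρ = (1 − cos θ)/κ = (1 − -0.03504)/1.0910 = 0.94871
z = sin θ / κ = 0.99939/1.0910 = 0.91603
x = ρ cos φ = 0.94871 × cos(242.38°) = -0.43983
y = ρ sin φ = 0.94871 × sin(242.38°) = -0.84059

-0.440 -0.841 0.916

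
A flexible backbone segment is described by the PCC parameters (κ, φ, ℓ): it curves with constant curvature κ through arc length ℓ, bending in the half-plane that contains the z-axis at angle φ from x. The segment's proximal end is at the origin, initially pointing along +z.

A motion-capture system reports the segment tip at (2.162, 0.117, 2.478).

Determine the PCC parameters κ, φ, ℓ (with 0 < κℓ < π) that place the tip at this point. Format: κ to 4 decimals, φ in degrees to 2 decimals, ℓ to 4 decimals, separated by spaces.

ρ = √(x²+y²) = √(2.162² + 0.117²) = 2.16516
φ = atan2(y, x) mod 360° = atan2(0.117, 2.162) = 3.0976°
|p|² = ρ² + z² = 2.16516² + 2.478² = 10.82842
κ = 2ρ / |p|² = 2×2.16516 / 10.82842 = 0.39990
θ = 2·atan2(ρ, z) = 2·atan2(2.16516, 2.478) = 1.43625 rad
ℓ = θ/κ = 1.43625/0.39990 = 3.59148

0.3999 3.10 3.5915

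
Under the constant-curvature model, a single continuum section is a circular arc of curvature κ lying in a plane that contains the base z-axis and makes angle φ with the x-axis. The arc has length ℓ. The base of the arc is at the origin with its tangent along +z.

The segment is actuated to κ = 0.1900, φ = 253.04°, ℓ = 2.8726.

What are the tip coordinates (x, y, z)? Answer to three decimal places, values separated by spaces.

θ = κ·ℓ = 0.1900 × 2.8726 = 0.54579 rad
ρ = (1 − cos θ)/κ = (1 − 0.85472)/0.1900 = 0.76466
z = sin θ / κ = 0.51910/0.1900 = 2.73209
x = ρ cos φ = 0.76466 × cos(253.04°) = -0.22305
y = ρ sin φ = 0.76466 × sin(253.04°) = -0.73140

-0.223 -0.731 2.732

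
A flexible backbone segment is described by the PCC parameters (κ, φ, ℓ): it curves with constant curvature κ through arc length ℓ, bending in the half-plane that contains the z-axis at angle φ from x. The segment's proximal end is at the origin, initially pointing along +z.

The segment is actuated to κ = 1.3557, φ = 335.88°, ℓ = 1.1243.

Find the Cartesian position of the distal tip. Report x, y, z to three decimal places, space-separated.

0.642 -0.287 0.737

θ = κ·ℓ = 1.3557 × 1.1243 = 1.52421 rad
ρ = (1 − cos θ)/κ = (1 − 0.04657)/1.3557 = 0.70328
z = sin θ / κ = 0.99892/1.3557 = 0.73683
x = ρ cos φ = 0.70328 × cos(335.88°) = 0.64188
y = ρ sin φ = 0.70328 × sin(335.88°) = -0.28739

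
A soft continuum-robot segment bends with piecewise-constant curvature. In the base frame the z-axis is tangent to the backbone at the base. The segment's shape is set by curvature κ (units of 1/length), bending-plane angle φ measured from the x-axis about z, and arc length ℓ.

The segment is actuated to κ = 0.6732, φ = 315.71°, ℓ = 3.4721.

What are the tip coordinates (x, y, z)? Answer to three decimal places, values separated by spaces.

θ = κ·ℓ = 0.6732 × 3.4721 = 2.33742 rad
ρ = (1 − cos θ)/κ = (1 − -0.69371)/0.6732 = 2.51590
z = sin θ / κ = 0.72026/0.6732 = 1.06990
x = ρ cos φ = 2.51590 × cos(315.71°) = 1.80092
y = ρ sin φ = 2.51590 × sin(315.71°) = -1.75683

1.801 -1.757 1.070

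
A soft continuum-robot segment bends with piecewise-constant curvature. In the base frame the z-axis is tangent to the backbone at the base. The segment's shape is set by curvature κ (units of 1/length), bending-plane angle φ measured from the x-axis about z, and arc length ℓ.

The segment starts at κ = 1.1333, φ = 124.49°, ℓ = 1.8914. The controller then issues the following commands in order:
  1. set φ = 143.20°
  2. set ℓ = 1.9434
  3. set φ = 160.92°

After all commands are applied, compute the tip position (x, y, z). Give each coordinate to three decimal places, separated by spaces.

initial: κ=1.1333, φ=124.49°, ℓ=1.8914
cmd 1: set φ=143.20° → (κ,φ,ℓ)=(1.1333,143.20°,1.8914) → tip=(-1.0894,0.8150,0.7416)
cmd 2: set ℓ=1.9434 → (κ,φ,ℓ)=(1.1333,143.20°,1.9434) → tip=(-1.1238,0.8407,0.7121)
cmd 3: set φ=160.92° → (κ,φ,ℓ)=(1.1333,160.92°,1.9434) → tip=(-1.3263,0.4588,0.7121)

-1.326 0.459 0.712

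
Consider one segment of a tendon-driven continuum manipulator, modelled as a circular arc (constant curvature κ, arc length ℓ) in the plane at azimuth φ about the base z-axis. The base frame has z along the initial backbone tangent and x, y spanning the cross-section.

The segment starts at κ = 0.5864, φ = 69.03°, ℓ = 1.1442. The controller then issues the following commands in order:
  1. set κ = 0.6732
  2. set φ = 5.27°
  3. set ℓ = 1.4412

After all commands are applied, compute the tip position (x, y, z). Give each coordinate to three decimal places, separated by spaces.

initial: κ=0.5864, φ=69.03°, ℓ=1.1442
cmd 1: set κ=0.6732 → (κ,φ,ℓ)=(0.6732,69.03°,1.1442) → tip=(0.1501,0.3915,1.0344)
cmd 2: set φ=5.27° → (κ,φ,ℓ)=(0.6732,5.27°,1.1442) → tip=(0.4175,0.0385,1.0344)
cmd 3: set ℓ=1.4412 → (κ,φ,ℓ)=(0.6732,5.27°,1.4412) → tip=(0.6433,0.0593,1.2255)

0.643 0.059 1.226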